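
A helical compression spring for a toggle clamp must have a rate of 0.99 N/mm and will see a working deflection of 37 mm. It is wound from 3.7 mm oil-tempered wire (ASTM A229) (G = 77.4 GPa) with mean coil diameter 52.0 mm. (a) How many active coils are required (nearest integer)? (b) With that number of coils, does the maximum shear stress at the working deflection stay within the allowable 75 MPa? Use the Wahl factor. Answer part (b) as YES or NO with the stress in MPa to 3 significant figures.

N_a = Gd⁴/(8D³k) = (77.4×10³)(3.7⁴)/(8·52.0³·0.99) = 13.03 → N_a = 13
Actual rate k = Gd⁴/(8D³·13) = 0.99198 N/mm
Working load F = kδ = 0.99198·37 = 36.703 N
C = 52.0/3.7 = 14.0541; K_W = (4C−1)/(4C−4)+0.615/C = 1.1012
τ_max = K_W·8FD/(πd³) = 1.1012·95.95 = 105.66 MPa
τ_max > 75 MPa → exceeds allowable

(a) 13 coils; (b) NO, τ_max = 106 MPa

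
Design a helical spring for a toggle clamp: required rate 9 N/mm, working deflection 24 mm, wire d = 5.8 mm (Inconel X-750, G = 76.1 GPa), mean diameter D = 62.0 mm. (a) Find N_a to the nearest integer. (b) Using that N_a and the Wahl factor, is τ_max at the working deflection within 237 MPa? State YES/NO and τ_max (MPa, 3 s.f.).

N_a = Gd⁴/(8D³k) = (76.1×10³)(5.8⁴)/(8·62.0³·9) = 5.019 → N_a = 5
Actual rate k = Gd⁴/(8D³·5) = 9.0336 N/mm
Working load F = kδ = 9.0336·24 = 216.81 N
C = 62.0/5.8 = 10.6897; K_W = (4C−1)/(4C−4)+0.615/C = 1.1349
τ_max = K_W·8FD/(πd³) = 1.1349·175.44 = 199.11 MPa
τ_max ≤ 237 MPa → acceptable

(a) 5 coils; (b) YES, τ_max = 199 MPa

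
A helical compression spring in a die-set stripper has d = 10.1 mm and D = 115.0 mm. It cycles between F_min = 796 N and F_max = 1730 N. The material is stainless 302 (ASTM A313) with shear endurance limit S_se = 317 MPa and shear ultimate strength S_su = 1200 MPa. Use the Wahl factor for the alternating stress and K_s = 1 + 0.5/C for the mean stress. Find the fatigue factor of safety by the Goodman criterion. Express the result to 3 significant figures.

C = D/d = 115.0/10.1 = 11.3861; K_W = (4C−1)/(4C−4)+0.615/C = 1.1262; K_s = 1+0.5/C = 1.0439
F_a = (F_max−F_min)/2 = 467 N; F_m = (F_max+F_min)/2 = 1263 N
τ_a = K_W·8F_aD/(πd³) = 1.1262 × 132.74 = 149.49 MPa
τ_m = K_s·8F_mD/(πd³) = 1.0439 × 358.99 = 374.75 MPa
Goodman: 1/n_f = τ_a/S_se + τ_m/S_su = 149.49/317 + 374.75/1200 = 0.47158 + 0.31229 = 0.78387
n_f = 1/0.78387 = 1.276

1.28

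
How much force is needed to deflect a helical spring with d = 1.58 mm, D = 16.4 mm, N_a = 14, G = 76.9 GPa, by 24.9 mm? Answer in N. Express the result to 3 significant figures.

24.2 N

k = Gd⁴/(8D³N_a) = (76.9×10³)(1.58⁴)/(8·16.4³·14) = 0.97007 N/mm
F = k·δ = 0.97007 × 24.9 = 24.155 N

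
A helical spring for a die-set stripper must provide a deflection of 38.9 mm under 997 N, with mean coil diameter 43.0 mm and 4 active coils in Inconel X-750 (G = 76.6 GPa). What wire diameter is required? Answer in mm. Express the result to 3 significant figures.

Required rate k = F/δ = 997/38.9 = 25.63 N/mm
d = (8D³N_a·k / G)^(1/4) = (8·43.0³·4·25.63 / (76.6×10³))^0.25
  = (851.28)^0.25 = 5.4015 mm

5.40 mm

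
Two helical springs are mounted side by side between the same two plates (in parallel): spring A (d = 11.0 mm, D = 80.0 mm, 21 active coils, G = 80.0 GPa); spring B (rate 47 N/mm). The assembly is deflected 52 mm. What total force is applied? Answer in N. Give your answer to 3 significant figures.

k_A = Gd⁴/(8D³N_a) = (80.0×10³)(11.0⁴)/(8·80.0³·21) = 13.617 N/mm
Parallel: k_eq = 13.617 + 47 = 60.617 N/mm
F = k_eq·δ = 60.617·52 = 3152.1 N

3150 N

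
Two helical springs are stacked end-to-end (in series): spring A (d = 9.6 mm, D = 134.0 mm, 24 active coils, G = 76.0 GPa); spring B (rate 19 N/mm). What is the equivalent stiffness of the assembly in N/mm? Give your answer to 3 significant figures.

k_A = Gd⁴/(8D³N_a) = (76.0×10³)(9.6⁴)/(8·134.0³·24) = 1.3973 N/mm
Series: 1/k_eq = 1/1.3973 + 1/19 = 0.76831; k_eq = 1.3016 N/mm

1.30 N/mm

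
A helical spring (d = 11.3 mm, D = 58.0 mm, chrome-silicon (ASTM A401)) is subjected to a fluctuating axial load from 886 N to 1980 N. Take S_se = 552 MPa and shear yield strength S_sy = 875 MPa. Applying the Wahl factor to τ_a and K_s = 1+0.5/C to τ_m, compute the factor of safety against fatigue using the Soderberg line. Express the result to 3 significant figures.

3.16

C = D/d = 58.0/11.3 = 5.1327; K_W = (4C−1)/(4C−4)+0.615/C = 1.3013; K_s = 1+0.5/C = 1.0974
F_a = (F_max−F_min)/2 = 547 N; F_m = (F_max+F_min)/2 = 1433 N
τ_a = K_W·8F_aD/(πd³) = 1.3013 × 55.991 = 72.861 MPa
τ_m = K_s·8F_mD/(πd³) = 1.0974 × 146.68 = 160.97 MPa
Soderberg: 1/n_f = τ_a/S_se + τ_m/S_sy = 72.861/552 + 160.97/875 = 0.13199 + 0.18397 = 0.31596
n_f = 1/0.31596 = 3.165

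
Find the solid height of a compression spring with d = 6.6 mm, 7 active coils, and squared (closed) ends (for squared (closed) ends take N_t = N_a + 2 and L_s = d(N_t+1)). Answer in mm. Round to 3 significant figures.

66.0 mm

squared (closed) ends: N_t = N_a + 2 = 7 + 2 = 9
L_s = d·(N_t+1) = 6.6 × 10 = 66 mm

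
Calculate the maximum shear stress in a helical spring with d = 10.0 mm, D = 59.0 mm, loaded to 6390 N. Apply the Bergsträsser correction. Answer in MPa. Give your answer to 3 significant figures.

1190 MPa

Spring index C = D/d = 59.0/10.0 = 5.9000
K_B = (4C+2)/(4C−3) = 25.600/20.600 = 1.2427
τ₀ = 8FD/(πd³) = 8·6390·59.0/(π·10.0³) = 3.01608e+06/3141.6 = 960.05 MPa
τ_max = K·τ₀ = 1.2427 × 960.05 = 1193.1 MPa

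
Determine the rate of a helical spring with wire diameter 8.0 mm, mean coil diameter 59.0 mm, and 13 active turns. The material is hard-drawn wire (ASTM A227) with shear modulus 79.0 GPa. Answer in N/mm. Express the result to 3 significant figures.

k = Gd⁴/(8D³N_a) = (79.0×10³ × 8.0⁴) / (8 × 59.0³ × 13)
  = 3.23584e+08 / 2.13594e+07 = 15.149 N/mm

15.1 N/mm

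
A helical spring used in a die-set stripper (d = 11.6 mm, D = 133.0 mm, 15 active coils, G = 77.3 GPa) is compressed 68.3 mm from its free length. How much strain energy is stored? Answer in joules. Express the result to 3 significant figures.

k = Gd⁴/(8D³N_a) = (77.3×10³)(11.6⁴)/(8·133.0³·15) = 4.9576 N/mm
U = ½kδ² = 0.5 × 4.9576 × 68.3² = 11563 N·mm = 11.563 J

11.6 J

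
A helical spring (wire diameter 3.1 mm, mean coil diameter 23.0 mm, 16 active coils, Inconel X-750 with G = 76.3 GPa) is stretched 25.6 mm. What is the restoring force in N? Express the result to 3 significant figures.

116 N

k = Gd⁴/(8D³N_a) = (76.3×10³)(3.1⁴)/(8·23.0³·16) = 4.5246 N/mm
F = k·δ = 4.5246 × 25.6 = 115.83 N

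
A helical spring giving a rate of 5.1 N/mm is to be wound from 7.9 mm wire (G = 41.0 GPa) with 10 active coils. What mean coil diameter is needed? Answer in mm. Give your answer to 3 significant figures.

73.1 mm

D = (Gd⁴/(8N_a·k))^(1/3) = (41.0×10³·7.9⁴/(8·10·5.1))^(1/3)
  = (391410)^(1/3) = 73.1494 mm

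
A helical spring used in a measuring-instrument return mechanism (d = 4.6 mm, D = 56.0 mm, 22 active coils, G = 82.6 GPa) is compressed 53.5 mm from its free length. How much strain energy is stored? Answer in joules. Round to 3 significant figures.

1.71 J

k = Gd⁴/(8D³N_a) = (82.6×10³)(4.6⁴)/(8·56.0³·22) = 1.1966 N/mm
U = ½kδ² = 0.5 × 1.1966 × 53.5² = 1712.4 N·mm = 1.7124 J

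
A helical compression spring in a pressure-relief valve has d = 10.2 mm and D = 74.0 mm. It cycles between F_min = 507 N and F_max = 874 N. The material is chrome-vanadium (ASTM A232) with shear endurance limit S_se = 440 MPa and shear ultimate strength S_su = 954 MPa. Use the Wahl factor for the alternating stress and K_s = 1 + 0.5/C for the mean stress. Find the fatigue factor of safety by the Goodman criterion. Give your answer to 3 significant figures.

4.41

C = D/d = 74.0/10.2 = 7.2549; K_W = (4C−1)/(4C−4)+0.615/C = 1.2047; K_s = 1+0.5/C = 1.0689
F_a = (F_max−F_min)/2 = 183.5 N; F_m = (F_max+F_min)/2 = 690.5 N
τ_a = K_W·8F_aD/(πd³) = 1.2047 × 32.584 = 39.253 MPa
τ_m = K_s·8F_mD/(πd³) = 1.0689 × 122.61 = 131.06 MPa
Goodman: 1/n_f = τ_a/S_se + τ_m/S_su = 39.253/440 + 131.06/954 = 0.08921 + 0.13738 = 0.22659
n_f = 1/0.22659 = 4.413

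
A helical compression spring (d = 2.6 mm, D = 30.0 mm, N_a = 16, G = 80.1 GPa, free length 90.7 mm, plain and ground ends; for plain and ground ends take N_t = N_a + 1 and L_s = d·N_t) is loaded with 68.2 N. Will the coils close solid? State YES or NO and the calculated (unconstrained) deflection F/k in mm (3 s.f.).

k = Gd⁴/(8D³N_a) = (80.1×10³)(2.6⁴)/(8·30.0³·16) = 1.0591 N/mm
N_t = 17; L_s = 2.6·17 = 44.2 mm; δ_solid = L₀ − L_s = 90.7 − 44.2 = 46.5 mm
δ = F/k = 68.2/1.0591 = 64.392 mm
δ ≥ δ_solid → spring goes solid

YES, δ = 64.4 mm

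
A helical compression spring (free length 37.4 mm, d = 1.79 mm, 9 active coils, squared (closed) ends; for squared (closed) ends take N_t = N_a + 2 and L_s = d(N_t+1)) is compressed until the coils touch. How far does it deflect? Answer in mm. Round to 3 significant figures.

15.9 mm

N_t = 11; L_s = 1.79·12 = 21.48 mm
δ_solid = L₀ − L_s = 37.4 − 21.48 = 15.92 mm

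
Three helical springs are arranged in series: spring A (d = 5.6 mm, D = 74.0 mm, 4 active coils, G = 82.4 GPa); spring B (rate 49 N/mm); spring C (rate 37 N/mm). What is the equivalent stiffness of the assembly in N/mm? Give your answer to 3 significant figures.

4.82 N/mm

k_A = Gd⁴/(8D³N_a) = (82.4×10³)(5.6⁴)/(8·74.0³·4) = 6.2493 N/mm
Series: 1/k_eq = 1/6.2493 + 1/49 + 1/37 = 0.20745; k_eq = 4.8204 N/mm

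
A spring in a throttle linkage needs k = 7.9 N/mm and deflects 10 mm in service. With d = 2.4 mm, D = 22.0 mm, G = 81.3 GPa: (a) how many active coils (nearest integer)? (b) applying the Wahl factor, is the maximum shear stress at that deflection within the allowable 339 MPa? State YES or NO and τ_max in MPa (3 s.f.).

N_a = Gd⁴/(8D³k) = (81.3×10³)(2.4⁴)/(8·22.0³·7.9) = 4.008 → N_a = 4
Actual rate k = Gd⁴/(8D³·4) = 7.9162 N/mm
Working load F = kδ = 7.9162·10 = 79.162 N
C = 22.0/2.4 = 9.1667; K_W = (4C−1)/(4C−4)+0.615/C = 1.1589
τ_max = K_W·8FD/(πd³) = 1.1589·320.81 = 371.79 MPa
τ_max > 339 MPa → exceeds allowable

(a) 4 coils; (b) NO, τ_max = 372 MPa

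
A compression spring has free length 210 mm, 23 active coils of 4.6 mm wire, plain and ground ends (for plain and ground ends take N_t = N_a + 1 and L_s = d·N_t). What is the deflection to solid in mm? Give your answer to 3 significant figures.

N_t = 24; L_s = 4.6·24 = 110.4 mm
δ_solid = L₀ − L_s = 210 − 110.4 = 99.6 mm

99.6 mm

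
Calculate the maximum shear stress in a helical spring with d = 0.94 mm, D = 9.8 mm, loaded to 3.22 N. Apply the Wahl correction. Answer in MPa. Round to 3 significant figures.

Spring index C = D/d = 9.8/0.94 = 10.4255
K_W = (4C−1)/(4C−4) + 0.615/C = 40.702/37.702 + 0.0590 = 1.1386
τ₀ = 8FD/(πd³) = 8·3.22·9.8/(π·0.94³) = 252.448/2.6094 = 96.747 MPa
τ_max = K·τ₀ = 1.1386 × 96.747 = 110.15 MPa

110 MPa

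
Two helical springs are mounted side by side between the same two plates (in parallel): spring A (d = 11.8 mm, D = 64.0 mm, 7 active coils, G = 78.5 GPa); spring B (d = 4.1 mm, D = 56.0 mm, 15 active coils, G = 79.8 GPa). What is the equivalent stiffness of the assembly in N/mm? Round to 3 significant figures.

k_A = Gd⁴/(8D³N_a) = (78.5×10³)(11.8⁴)/(8·64.0³·7) = 103.67 N/mm
k_B = Gd⁴/(8D³N_a) = (79.8×10³)(4.1⁴)/(8·56.0³·15) = 1.07 N/mm
Parallel: k_eq = 103.67 + 1.07 = 104.74 N/mm

105 N/mm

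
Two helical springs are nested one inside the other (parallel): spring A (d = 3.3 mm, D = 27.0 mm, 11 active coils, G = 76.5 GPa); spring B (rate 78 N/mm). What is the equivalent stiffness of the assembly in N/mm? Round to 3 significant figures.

83.2 N/mm

k_A = Gd⁴/(8D³N_a) = (76.5×10³)(3.3⁴)/(8·27.0³·11) = 5.2377 N/mm
Parallel: k_eq = 5.2377 + 78 = 83.238 N/mm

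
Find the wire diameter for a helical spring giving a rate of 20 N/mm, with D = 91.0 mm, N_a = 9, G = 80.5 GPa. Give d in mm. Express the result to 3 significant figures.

10.8 mm

d = (8D³N_a·k / G)^(1/4) = (8·91.0³·9·20 / (80.5×10³))^0.25
  = (13480)^0.25 = 10.7751 mm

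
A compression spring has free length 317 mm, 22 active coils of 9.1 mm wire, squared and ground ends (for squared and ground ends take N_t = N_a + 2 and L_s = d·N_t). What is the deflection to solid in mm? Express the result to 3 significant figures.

98.6 mm

N_t = 24; L_s = 9.1·24 = 218.4 mm
δ_solid = L₀ − L_s = 317 − 218.4 = 98.6 mm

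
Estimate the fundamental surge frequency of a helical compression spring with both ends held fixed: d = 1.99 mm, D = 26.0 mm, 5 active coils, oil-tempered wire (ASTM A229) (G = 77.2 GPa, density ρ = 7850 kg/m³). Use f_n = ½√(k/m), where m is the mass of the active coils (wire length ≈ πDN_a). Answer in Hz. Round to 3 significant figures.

208 Hz

k = Gd⁴/(8D³N_a) = (77.2×10³)(1.99⁴)/(8·26.0³·5) = 1.7221 N/mm = 1722.1 N/m
Wire length L = πDN_a = π·26.0·5 = 408.41 mm
m = ρ·(πd²/4)·L = 7850 × 3.1103×10⁻⁶ m² × 0.40841 m = 0.0099715 kg
f_n = ½√(k/m) = 0.5·√(1722.1/0.0099715) = 0.5·√(1.727e+05) = 207.79 Hz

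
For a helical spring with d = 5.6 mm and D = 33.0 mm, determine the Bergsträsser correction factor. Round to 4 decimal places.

C = D/d = 33.0/5.6 = 5.8929
K_B = (4C+2)/(4C−3) = 25.571/20.571 = 1.2431

1.2431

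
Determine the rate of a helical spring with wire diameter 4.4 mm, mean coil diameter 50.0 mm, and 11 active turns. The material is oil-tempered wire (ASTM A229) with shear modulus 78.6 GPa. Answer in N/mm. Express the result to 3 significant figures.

2.68 N/mm

k = Gd⁴/(8D³N_a) = (78.6×10³ × 4.4⁴) / (8 × 50.0³ × 11)
  = 2.946e+07 / 1.1e+07 = 2.6782 N/mm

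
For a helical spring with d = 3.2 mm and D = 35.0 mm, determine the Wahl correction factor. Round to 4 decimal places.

C = D/d = 35.0/3.2 = 10.9375
K_W = (4C−1)/(4C−4) + 0.615/C = 42.750/39.750 + 0.0562 = 1.1317

1.1317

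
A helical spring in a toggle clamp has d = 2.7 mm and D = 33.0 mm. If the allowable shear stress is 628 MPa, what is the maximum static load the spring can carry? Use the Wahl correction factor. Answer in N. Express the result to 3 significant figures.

132 N

C = D/d = 33.0/2.7 = 12.2222
K_W = (4C−1)/(4C−4) + 0.615/C = 47.889/44.889 + 0.0503 = 1.1171
τ_max = K·8FD/(πd³) → F_max = τ_allow·πd³/(8DK)
F_max = 628·π·2.7³/(8·33.0·1.1171) = 38833/294.93 = 131.67 N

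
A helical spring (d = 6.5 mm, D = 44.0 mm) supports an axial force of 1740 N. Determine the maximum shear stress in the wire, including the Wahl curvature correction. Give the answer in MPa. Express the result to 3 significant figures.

Spring index C = D/d = 44.0/6.5 = 6.7692
K_W = (4C−1)/(4C−4) + 0.615/C = 26.077/23.077 + 0.0909 = 1.2209
τ₀ = 8FD/(πd³) = 8·1740·44.0/(π·6.5³) = 612480/862.76 = 709.91 MPa
τ_max = K·τ₀ = 1.2209 × 709.91 = 866.69 MPa

867 MPa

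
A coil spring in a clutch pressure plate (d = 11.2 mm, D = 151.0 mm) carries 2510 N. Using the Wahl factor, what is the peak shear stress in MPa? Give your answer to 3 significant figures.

Spring index C = D/d = 151.0/11.2 = 13.4821
K_W = (4C−1)/(4C−4) + 0.615/C = 52.929/49.929 + 0.0456 = 1.1057
τ₀ = 8FD/(πd³) = 8·2510·151.0/(π·11.2³) = 3.03208e+06/4413.7 = 686.97 MPa
τ_max = K·τ₀ = 1.1057 × 686.97 = 759.58 MPa

760 MPa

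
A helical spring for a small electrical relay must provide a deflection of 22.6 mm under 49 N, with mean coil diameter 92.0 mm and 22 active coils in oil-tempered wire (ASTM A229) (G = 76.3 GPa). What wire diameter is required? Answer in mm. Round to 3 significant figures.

Required rate k = F/δ = 49/22.6 = 2.1681 N/mm
d = (8D³N_a·k / G)^(1/4) = (8·92.0³·22·2.1681 / (76.3×10³))^0.25
  = (3894.4)^0.25 = 7.8997 mm

7.90 mm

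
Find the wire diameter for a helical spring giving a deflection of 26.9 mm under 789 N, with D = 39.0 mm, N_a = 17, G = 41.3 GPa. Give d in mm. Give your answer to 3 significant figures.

Required rate k = F/δ = 789/26.9 = 29.331 N/mm
d = (8D³N_a·k / G)^(1/4) = (8·39.0³·17·29.331 / (41.3×10³))^0.25
  = (5729.4)^0.25 = 8.7002 mm

8.70 mm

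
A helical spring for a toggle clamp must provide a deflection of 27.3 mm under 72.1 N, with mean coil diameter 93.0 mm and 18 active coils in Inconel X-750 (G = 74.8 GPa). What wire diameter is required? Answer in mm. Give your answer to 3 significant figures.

Required rate k = F/δ = 72.1/27.3 = 2.641 N/mm
d = (8D³N_a·k / G)^(1/4) = (8·93.0³·18·2.641 / (74.8×10³))^0.25
  = (4089.6)^0.25 = 7.9969 mm

8.00 mm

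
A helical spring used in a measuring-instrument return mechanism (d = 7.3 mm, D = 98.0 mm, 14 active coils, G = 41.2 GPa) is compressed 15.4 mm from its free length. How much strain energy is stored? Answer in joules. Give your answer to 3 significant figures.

0.132 J

k = Gd⁴/(8D³N_a) = (41.2×10³)(7.3⁴)/(8·98.0³·14) = 1.1099 N/mm
U = ½kδ² = 0.5 × 1.1099 × 15.4² = 131.61 N·mm = 0.13161 J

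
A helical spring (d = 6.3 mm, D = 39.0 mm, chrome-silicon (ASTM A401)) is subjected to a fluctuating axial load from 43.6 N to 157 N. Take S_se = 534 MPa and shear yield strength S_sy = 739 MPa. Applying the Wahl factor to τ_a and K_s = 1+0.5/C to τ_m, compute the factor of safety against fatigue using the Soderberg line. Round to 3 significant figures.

C = D/d = 39.0/6.3 = 6.1905; K_W = (4C−1)/(4C−4)+0.615/C = 1.2438; K_s = 1+0.5/C = 1.0808
F_a = (F_max−F_min)/2 = 56.7 N; F_m = (F_max+F_min)/2 = 100.3 N
τ_a = K_W·8F_aD/(πd³) = 1.2438 × 22.52 = 28.011 MPa
τ_m = K_s·8F_mD/(πd³) = 1.0808 × 39.837 = 43.054 MPa
Soderberg: 1/n_f = τ_a/S_se + τ_m/S_sy = 28.011/534 + 43.054/739 = 0.05246 + 0.05826 = 0.11072
n_f = 1/0.11072 = 9.032

9.03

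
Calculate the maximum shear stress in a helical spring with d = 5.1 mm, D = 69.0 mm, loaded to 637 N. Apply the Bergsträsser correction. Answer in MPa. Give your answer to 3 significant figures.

926 MPa

Spring index C = D/d = 69.0/5.1 = 13.5294
K_B = (4C+2)/(4C−3) = 56.118/51.118 = 1.0978
τ₀ = 8FD/(πd³) = 8·637·69.0/(π·5.1³) = 351624/416.74 = 843.76 MPa
τ_max = K·τ₀ = 1.0978 × 843.76 = 926.29 MPa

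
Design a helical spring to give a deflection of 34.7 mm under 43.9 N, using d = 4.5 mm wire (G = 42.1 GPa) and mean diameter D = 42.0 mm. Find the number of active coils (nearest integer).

Required rate k = F/δ = 43.9/34.7 = 1.2651 N/mm
N_a = Gd⁴/(8D³k) = (42.1×10³ × 4.5⁴)/(8 × 42.0³ × 1.2651)
    = 1.72636e+07 / 749847 = 23.02 → 23 coils

23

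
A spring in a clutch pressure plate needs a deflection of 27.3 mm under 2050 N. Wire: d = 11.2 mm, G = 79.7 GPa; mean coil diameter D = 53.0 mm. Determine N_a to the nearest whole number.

14

Required rate k = F/δ = 2050/27.3 = 75.092 N/mm
N_a = Gd⁴/(8D³k) = (79.7×10³ × 11.2⁴)/(8 × 53.0³ × 75.092)
    = 1.25409e+09 / 8.94353e+07 = 14.02 → 14 coils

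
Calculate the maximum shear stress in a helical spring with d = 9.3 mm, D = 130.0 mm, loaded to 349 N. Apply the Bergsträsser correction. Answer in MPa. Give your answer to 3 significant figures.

Spring index C = D/d = 130.0/9.3 = 13.9785
K_B = (4C+2)/(4C−3) = 57.914/52.914 = 1.0945
τ₀ = 8FD/(πd³) = 8·349·130.0/(π·9.3³) = 362960/2527 = 143.63 MPa
τ_max = K·τ₀ = 1.0945 × 143.63 = 157.21 MPa

157 MPa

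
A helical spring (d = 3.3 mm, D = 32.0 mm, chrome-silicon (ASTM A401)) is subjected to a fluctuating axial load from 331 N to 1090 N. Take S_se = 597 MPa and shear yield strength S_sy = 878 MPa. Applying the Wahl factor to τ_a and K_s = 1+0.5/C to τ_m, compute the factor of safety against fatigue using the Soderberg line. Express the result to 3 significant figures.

C = D/d = 32.0/3.3 = 9.6970; K_W = (4C−1)/(4C−4)+0.615/C = 1.1497; K_s = 1+0.5/C = 1.0516
F_a = (F_max−F_min)/2 = 379.5 N; F_m = (F_max+F_min)/2 = 710.5 N
τ_a = K_W·8F_aD/(πd³) = 1.1497 × 860.52 = 989.3 MPa
τ_m = K_s·8F_mD/(πd³) = 1.0516 × 1611.1 = 1694.1 MPa
Soderberg: 1/n_f = τ_a/S_se + τ_m/S_sy = 989.3/597 + 1694.1/878 = 1.65712 + 1.92954 = 3.5867
n_f = 1/3.5867 = 0.2788

0.279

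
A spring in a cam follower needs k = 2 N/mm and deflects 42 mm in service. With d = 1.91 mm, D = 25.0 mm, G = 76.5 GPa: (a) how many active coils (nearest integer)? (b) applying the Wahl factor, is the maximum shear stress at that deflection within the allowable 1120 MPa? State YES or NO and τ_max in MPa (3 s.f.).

N_a = Gd⁴/(8D³k) = (76.5×10³)(1.91⁴)/(8·25.0³·2) = 4.072 → N_a = 4
Actual rate k = Gd⁴/(8D³·4) = 2.0362 N/mm
Working load F = kδ = 2.0362·42 = 85.521 N
C = 25.0/1.91 = 13.0890; K_W = (4C−1)/(4C−4)+0.615/C = 1.1090
τ_max = K_W·8FD/(πd³) = 1.1090·781.37 = 866.55 MPa
τ_max ≤ 1120 MPa → acceptable

(a) 4 coils; (b) YES, τ_max = 867 MPa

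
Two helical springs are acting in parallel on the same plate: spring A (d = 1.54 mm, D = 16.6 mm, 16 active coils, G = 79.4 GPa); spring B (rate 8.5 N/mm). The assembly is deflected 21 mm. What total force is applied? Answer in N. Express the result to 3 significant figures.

k_A = Gd⁴/(8D³N_a) = (79.4×10³)(1.54⁴)/(8·16.6³·16) = 0.76273 N/mm
Parallel: k_eq = 0.76273 + 8.5 = 9.2627 N/mm
F = k_eq·δ = 9.2627·21 = 194.52 N

195 N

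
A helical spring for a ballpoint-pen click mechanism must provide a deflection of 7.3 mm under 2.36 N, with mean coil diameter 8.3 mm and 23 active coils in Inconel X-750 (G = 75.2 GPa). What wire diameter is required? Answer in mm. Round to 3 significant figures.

Required rate k = F/δ = 2.36/7.3 = 0.32329 N/mm
d = (8D³N_a·k / G)^(1/4) = (8·8.3³·23·0.32329 / (75.2×10³))^0.25
  = (0.4523)^0.25 = 0.8201 mm

0.820 mm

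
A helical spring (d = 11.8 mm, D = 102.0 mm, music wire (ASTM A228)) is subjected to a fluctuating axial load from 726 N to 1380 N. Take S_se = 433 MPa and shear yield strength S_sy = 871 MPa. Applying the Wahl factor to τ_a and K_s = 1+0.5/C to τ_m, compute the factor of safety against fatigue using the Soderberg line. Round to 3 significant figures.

2.93

C = D/d = 102.0/11.8 = 8.6441; K_W = (4C−1)/(4C−4)+0.615/C = 1.1693; K_s = 1+0.5/C = 1.0578
F_a = (F_max−F_min)/2 = 327 N; F_m = (F_max+F_min)/2 = 1053 N
τ_a = K_W·8F_aD/(πd³) = 1.1693 × 51.694 = 60.444 MPa
τ_m = K_s·8F_mD/(πd³) = 1.0578 × 166.46 = 176.09 MPa
Soderberg: 1/n_f = τ_a/S_se + τ_m/S_sy = 60.444/433 + 176.09/871 = 0.13959 + 0.20217 = 0.34177
n_f = 1/0.34177 = 2.926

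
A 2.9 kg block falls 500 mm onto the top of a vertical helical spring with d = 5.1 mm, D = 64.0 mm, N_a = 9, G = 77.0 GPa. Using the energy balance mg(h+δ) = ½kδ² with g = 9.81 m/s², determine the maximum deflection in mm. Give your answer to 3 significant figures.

112 mm

k = Gd⁴/(8D³N_a) = (77.0×10³)(5.1⁴)/(8·64.0³·9) = 2.7599 N/mm
W = mg = 2.9 × 9.81 = 28.449 N
½kδ² − Wδ − Wh = 0 → δ = (W + √(W² + 2kWh))/k
δ = (28.449 + √(809.35 + 78517.4))/2.7599 = (28.449 + 281.65)/2.7599 = 112.36 mm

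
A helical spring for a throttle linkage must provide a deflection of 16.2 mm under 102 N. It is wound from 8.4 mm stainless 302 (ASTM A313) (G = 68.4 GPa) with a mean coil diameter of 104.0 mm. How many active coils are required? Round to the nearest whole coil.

Required rate k = F/δ = 102/16.2 = 6.2963 N/mm
N_a = Gd⁴/(8D³k) = (68.4×10³ × 8.4⁴)/(8 × 104.0³ × 6.2963)
    = 3.40544e+08 / 5.66598e+07 = 6.01 → 6 coils

6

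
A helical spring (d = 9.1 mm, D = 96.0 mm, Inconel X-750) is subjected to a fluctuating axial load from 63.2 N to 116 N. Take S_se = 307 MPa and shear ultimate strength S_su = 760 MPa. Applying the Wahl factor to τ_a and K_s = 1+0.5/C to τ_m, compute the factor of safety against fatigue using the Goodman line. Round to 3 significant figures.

13.9

C = D/d = 96.0/9.1 = 10.5495; K_W = (4C−1)/(4C−4)+0.615/C = 1.1368; K_s = 1+0.5/C = 1.0474
F_a = (F_max−F_min)/2 = 26.4 N; F_m = (F_max+F_min)/2 = 89.6 N
τ_a = K_W·8F_aD/(πd³) = 1.1368 × 8.5643 = 9.7362 MPa
τ_m = K_s·8F_mD/(πd³) = 1.0474 × 29.067 = 30.444 MPa
Goodman: 1/n_f = τ_a/S_se + τ_m/S_su = 9.7362/307 + 30.444/760 = 0.03171 + 0.04006 = 0.071772
n_f = 1/0.071772 = 13.93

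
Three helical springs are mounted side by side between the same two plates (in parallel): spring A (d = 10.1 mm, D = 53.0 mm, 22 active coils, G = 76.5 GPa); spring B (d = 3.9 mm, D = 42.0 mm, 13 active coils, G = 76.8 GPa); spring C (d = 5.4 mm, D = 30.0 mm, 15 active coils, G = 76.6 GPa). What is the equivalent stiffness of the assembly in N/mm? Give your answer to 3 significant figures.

k_A = Gd⁴/(8D³N_a) = (76.5×10³)(10.1⁴)/(8·53.0³·22) = 30.381 N/mm
k_B = Gd⁴/(8D³N_a) = (76.8×10³)(3.9⁴)/(8·42.0³·13) = 2.3059 N/mm
k_C = Gd⁴/(8D³N_a) = (76.6×10³)(5.4⁴)/(8·30.0³·15) = 20.103 N/mm
Parallel: k_eq = 30.381 + 2.3059 + 20.103 = 52.79 N/mm

52.8 N/mm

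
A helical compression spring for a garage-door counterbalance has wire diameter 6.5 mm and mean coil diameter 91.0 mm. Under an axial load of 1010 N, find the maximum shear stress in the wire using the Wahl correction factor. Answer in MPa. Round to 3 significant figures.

939 MPa

Spring index C = D/d = 91.0/6.5 = 14.0000
K_W = (4C−1)/(4C−4) + 0.615/C = 55.000/52.000 + 0.0439 = 1.1016
τ₀ = 8FD/(πd³) = 8·1010·91.0/(π·6.5³) = 735280/862.76 = 852.24 MPa
τ_max = K·τ₀ = 1.1016 × 852.24 = 938.85 MPa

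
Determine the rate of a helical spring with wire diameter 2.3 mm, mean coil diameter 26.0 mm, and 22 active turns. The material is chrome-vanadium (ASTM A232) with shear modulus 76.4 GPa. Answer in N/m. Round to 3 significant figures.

k = Gd⁴/(8D³N_a) = (76.4×10³ × 2.3⁴) / (8 × 26.0³ × 22)
  = 2.13799e+06 / 3.09338e+06 = 0.69115 N/mm = 691.15 N/m

691 N/m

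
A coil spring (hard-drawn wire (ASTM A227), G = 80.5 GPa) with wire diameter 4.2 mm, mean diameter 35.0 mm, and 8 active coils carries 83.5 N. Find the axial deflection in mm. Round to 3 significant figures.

9.15 mm

k = Gd⁴/(8D³N_a) = (80.5×10³)(4.2⁴)/(8·35.0³·8) = 9.1287 N/mm
δ = F/k = 83.5 / 9.1287 = 9.147 mm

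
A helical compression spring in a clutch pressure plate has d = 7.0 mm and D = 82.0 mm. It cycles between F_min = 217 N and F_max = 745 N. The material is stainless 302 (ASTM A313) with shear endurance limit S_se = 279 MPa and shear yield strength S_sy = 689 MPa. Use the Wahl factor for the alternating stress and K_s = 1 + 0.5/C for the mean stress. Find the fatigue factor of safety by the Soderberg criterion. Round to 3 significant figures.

C = D/d = 82.0/7.0 = 11.7143; K_W = (4C−1)/(4C−4)+0.615/C = 1.1225; K_s = 1+0.5/C = 1.0427
F_a = (F_max−F_min)/2 = 264 N; F_m = (F_max+F_min)/2 = 481 N
τ_a = K_W·8F_aD/(πd³) = 1.1225 × 160.72 = 180.41 MPa
τ_m = K_s·8F_mD/(πd³) = 1.0427 × 292.82 = 305.32 MPa
Soderberg: 1/n_f = τ_a/S_se + τ_m/S_sy = 180.41/279 + 305.32/689 = 0.64662 + 0.44314 = 1.0898
n_f = 1/1.0898 = 0.9176

0.918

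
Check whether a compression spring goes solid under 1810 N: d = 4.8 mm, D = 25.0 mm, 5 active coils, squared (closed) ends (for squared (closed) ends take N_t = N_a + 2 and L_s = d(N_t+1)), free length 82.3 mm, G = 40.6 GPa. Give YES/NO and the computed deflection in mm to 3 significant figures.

YES, δ = 52.5 mm

k = Gd⁴/(8D³N_a) = (40.6×10³)(4.8⁴)/(8·25.0³·5) = 34.483 N/mm
N_t = 7; L_s = 4.8·8 = 38.4 mm; δ_solid = L₀ − L_s = 82.3 − 38.4 = 43.9 mm
δ = F/k = 1810/34.483 = 52.489 mm
δ ≥ δ_solid → spring goes solid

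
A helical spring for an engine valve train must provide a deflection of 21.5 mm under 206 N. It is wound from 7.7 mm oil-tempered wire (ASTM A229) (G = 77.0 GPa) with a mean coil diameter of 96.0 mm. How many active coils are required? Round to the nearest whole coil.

4

Required rate k = F/δ = 206/21.5 = 9.5814 N/mm
N_a = Gd⁴/(8D³k) = (77.0×10³ × 7.7⁴)/(8 × 96.0³ × 9.5814)
    = 2.70678e+08 / 6.7816e+07 = 3.991 → 4 coils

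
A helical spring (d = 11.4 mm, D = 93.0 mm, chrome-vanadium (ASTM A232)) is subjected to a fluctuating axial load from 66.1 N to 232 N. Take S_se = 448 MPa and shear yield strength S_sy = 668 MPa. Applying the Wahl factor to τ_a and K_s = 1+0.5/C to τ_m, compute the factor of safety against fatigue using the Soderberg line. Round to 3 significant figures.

C = D/d = 93.0/11.4 = 8.1579; K_W = (4C−1)/(4C−4)+0.615/C = 1.1802; K_s = 1+0.5/C = 1.0613
F_a = (F_max−F_min)/2 = 82.95 N; F_m = (F_max+F_min)/2 = 149.05 N
τ_a = K_W·8F_aD/(πd³) = 1.1802 × 13.259 = 15.648 MPa
τ_m = K_s·8F_mD/(πd³) = 1.0613 × 23.825 = 25.286 MPa
Soderberg: 1/n_f = τ_a/S_se + τ_m/S_sy = 15.648/448 + 25.286/668 = 0.03493 + 0.03785 = 0.072782
n_f = 1/0.072782 = 13.74

13.7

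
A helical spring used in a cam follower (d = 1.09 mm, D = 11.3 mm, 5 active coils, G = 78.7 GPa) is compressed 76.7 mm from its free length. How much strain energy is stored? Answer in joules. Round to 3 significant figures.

5.66 J

k = Gd⁴/(8D³N_a) = (78.7×10³)(1.09⁴)/(8·11.3³·5) = 1.9248 N/mm
U = ½kδ² = 0.5 × 1.9248 × 76.7² = 5661.7 N·mm = 5.6617 J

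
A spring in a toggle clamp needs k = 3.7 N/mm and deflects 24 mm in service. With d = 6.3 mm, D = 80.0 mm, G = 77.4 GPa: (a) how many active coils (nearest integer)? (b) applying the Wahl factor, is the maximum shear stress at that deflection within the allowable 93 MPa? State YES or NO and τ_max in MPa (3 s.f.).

(a) 8 coils; (b) YES, τ_max = 80.9 MPa

N_a = Gd⁴/(8D³k) = (77.4×10³)(6.3⁴)/(8·80.0³·3.7) = 8.045 → N_a = 8
Actual rate k = Gd⁴/(8D³·8) = 3.7209 N/mm
Working load F = kδ = 3.7209·24 = 89.303 N
C = 80.0/6.3 = 12.6984; K_W = (4C−1)/(4C−4)+0.615/C = 1.1125
τ_max = K_W·8FD/(πd³) = 1.1125·72.757 = 80.945 MPa
τ_max ≤ 93 MPa → acceptable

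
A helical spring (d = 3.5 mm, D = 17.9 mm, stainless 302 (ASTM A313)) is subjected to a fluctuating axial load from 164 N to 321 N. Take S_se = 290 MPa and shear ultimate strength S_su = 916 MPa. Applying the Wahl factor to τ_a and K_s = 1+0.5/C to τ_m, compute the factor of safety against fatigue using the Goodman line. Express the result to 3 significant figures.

C = D/d = 17.9/3.5 = 5.1143; K_W = (4C−1)/(4C−4)+0.615/C = 1.3025; K_s = 1+0.5/C = 1.0978
F_a = (F_max−F_min)/2 = 78.5 N; F_m = (F_max+F_min)/2 = 242.5 N
τ_a = K_W·8F_aD/(πd³) = 1.3025 × 83.456 = 108.71 MPa
τ_m = K_s·8F_mD/(πd³) = 1.0978 × 257.81 = 283.02 MPa
Goodman: 1/n_f = τ_a/S_se + τ_m/S_su = 108.71/290 + 283.02/916 = 0.37485 + 0.30897 = 0.68381
n_f = 1/0.68381 = 1.462

1.46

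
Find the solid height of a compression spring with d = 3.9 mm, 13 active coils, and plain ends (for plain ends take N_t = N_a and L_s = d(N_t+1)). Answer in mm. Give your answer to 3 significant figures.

plain ends: N_t = N_a = 13
L_s = d·(N_t+1) = 3.9 × 14 = 54.6 mm

54.6 mm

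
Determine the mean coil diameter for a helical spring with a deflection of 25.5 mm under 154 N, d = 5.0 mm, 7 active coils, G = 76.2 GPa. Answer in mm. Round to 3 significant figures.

52.0 mm

Required rate k = F/δ = 154/25.5 = 6.0392 N/mm
D = (Gd⁴/(8N_a·k))^(1/3) = (76.2×10³·5.0⁴/(8·7·6.0392))^(1/3)
  = (140821)^(1/3) = 52.0262 mm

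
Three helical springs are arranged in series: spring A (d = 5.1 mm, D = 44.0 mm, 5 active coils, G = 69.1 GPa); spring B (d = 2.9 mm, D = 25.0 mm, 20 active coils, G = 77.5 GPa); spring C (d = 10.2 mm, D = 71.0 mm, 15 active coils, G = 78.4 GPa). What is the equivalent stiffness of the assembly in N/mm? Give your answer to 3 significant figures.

1.73 N/mm

k_A = Gd⁴/(8D³N_a) = (69.1×10³)(5.1⁴)/(8·44.0³·5) = 13.72 N/mm
k_B = Gd⁴/(8D³N_a) = (77.5×10³)(2.9⁴)/(8·25.0³·20) = 2.1926 N/mm
k_C = Gd⁴/(8D³N_a) = (78.4×10³)(10.2⁴)/(8·71.0³·15) = 19.759 N/mm
Series: 1/k_eq = 1/13.72 + 1/2.1926 + 1/19.759 = 0.57958; k_eq = 1.7254 N/mm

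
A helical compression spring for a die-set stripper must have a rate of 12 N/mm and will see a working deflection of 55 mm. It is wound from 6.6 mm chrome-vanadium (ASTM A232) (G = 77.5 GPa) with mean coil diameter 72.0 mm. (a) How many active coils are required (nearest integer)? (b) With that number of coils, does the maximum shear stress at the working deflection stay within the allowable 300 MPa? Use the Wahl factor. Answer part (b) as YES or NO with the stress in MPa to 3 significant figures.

N_a = Gd⁴/(8D³k) = (77.5×10³)(6.6⁴)/(8·72.0³·12) = 4.104 → N_a = 4
Actual rate k = Gd⁴/(8D³·4) = 12.312 N/mm
Working load F = kδ = 12.312·55 = 677.16 N
C = 72.0/6.6 = 10.9091; K_W = (4C−1)/(4C−4)+0.615/C = 1.1321
τ_max = K_W·8FD/(πd³) = 1.1321·431.85 = 488.88 MPa
τ_max > 300 MPa → exceeds allowable

(a) 4 coils; (b) NO, τ_max = 489 MPa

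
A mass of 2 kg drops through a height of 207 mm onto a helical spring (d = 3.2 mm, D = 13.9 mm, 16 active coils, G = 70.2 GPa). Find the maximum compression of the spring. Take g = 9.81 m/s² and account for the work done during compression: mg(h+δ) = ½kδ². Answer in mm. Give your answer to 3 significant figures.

20.4 mm

k = Gd⁴/(8D³N_a) = (70.2×10³)(3.2⁴)/(8·13.9³·16) = 21.413 N/mm
W = mg = 2 × 9.81 = 19.62 N
½kδ² − Wδ − Wh = 0 → δ = (W + √(W² + 2kWh))/k
δ = (19.62 + √(384.94 + 173933))/21.413 = (19.62 + 417.51)/21.413 = 20.414 mm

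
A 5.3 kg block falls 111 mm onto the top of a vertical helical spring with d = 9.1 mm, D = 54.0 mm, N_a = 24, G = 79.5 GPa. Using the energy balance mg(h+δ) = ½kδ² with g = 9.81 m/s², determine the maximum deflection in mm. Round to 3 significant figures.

28.3 mm

k = Gd⁴/(8D³N_a) = (79.5×10³)(9.1⁴)/(8·54.0³·24) = 18.032 N/mm
W = mg = 5.3 × 9.81 = 51.993 N
½kδ² − Wδ − Wh = 0 → δ = (W + √(W² + 2kWh))/k
δ = (51.993 + √(2703.3 + 208136))/18.032 = (51.993 + 459.17)/18.032 = 28.347 mm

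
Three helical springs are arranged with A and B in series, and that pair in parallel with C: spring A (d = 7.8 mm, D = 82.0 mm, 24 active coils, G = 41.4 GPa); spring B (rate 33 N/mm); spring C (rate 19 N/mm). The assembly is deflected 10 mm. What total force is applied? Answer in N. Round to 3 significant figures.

k_A = Gd⁴/(8D³N_a) = (41.4×10³)(7.8⁴)/(8·82.0³·24) = 1.4476 N/mm
Springs A,B series: k_AB = 1/(1/1.4476+1/33) = 1.3867 N/mm; parallel with C: k_eq = 1.3867+19 = 20.387 N/mm
F = k_eq·δ = 20.387·10 = 203.87 N

204 N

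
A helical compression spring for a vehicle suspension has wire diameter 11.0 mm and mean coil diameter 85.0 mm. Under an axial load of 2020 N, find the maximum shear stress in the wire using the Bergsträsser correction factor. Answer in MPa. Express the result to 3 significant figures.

Spring index C = D/d = 85.0/11.0 = 7.7273
K_B = (4C+2)/(4C−3) = 32.909/27.909 = 1.1792
τ₀ = 8FD/(πd³) = 8·2020·85.0/(π·11.0³) = 1.3736e+06/4181.5 = 328.5 MPa
τ_max = K·τ₀ = 1.1792 × 328.5 = 387.35 MPa

387 MPa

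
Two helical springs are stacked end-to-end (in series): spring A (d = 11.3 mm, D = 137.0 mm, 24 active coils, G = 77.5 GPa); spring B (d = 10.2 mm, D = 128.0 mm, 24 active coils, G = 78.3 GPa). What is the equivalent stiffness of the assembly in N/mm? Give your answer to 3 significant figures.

k_A = Gd⁴/(8D³N_a) = (77.5×10³)(11.3⁴)/(8·137.0³·24) = 2.5595 N/mm
k_B = Gd⁴/(8D³N_a) = (78.3×10³)(10.2⁴)/(8·128.0³·24) = 2.1049 N/mm
Series: 1/k_eq = 1/2.5595 + 1/2.1049 = 0.86579; k_eq = 1.155 N/mm

1.16 N/mm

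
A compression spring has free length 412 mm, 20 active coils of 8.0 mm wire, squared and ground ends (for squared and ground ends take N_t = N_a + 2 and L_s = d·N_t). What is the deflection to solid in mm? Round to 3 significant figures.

236 mm

N_t = 22; L_s = 8.0·22 = 176 mm
δ_solid = L₀ − L_s = 412 − 176 = 236 mm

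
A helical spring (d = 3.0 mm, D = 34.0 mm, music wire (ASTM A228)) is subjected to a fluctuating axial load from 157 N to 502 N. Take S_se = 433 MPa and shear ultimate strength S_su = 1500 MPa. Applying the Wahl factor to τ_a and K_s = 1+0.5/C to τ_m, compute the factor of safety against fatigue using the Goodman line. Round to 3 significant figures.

0.460

C = D/d = 34.0/3.0 = 11.3333; K_W = (4C−1)/(4C−4)+0.615/C = 1.1268; K_s = 1+0.5/C = 1.0441
F_a = (F_max−F_min)/2 = 172.5 N; F_m = (F_max+F_min)/2 = 329.5 N
τ_a = K_W·8F_aD/(πd³) = 1.1268 × 553.15 = 623.32 MPa
τ_m = K_s·8F_mD/(πd³) = 1.0441 × 1056.6 = 1103.2 MPa
Goodman: 1/n_f = τ_a/S_se + τ_m/S_su = 623.32/433 + 1103.2/1500 = 1.43953 + 0.73548 = 2.175
n_f = 1/2.175 = 0.4598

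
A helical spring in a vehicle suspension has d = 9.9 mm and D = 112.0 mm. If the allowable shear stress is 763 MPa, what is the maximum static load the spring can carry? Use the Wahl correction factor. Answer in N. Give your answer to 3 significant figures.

2300 N

C = D/d = 112.0/9.9 = 11.3131
K_W = (4C−1)/(4C−4) + 0.615/C = 44.253/41.253 + 0.0544 = 1.1271
τ_max = K·8FD/(πd³) → F_max = τ_allow·πd³/(8DK)
F_max = 763·π·9.9³/(8·112.0·1.1271) = 2.3258e+06/1009.9 = 2303.1 N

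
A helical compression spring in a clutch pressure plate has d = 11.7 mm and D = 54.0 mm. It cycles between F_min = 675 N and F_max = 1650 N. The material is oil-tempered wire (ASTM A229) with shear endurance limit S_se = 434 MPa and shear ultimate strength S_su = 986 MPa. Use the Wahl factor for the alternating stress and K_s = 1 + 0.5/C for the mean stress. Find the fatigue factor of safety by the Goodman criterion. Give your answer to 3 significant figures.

C = D/d = 54.0/11.7 = 4.6154; K_W = (4C−1)/(4C−4)+0.615/C = 1.3407; K_s = 1+0.5/C = 1.1083
F_a = (F_max−F_min)/2 = 487.5 N; F_m = (F_max+F_min)/2 = 1162.5 N
τ_a = K_W·8F_aD/(πd³) = 1.3407 × 41.855 = 56.115 MPa
τ_m = K_s·8F_mD/(πd³) = 1.1083 × 99.809 = 110.62 MPa
Goodman: 1/n_f = τ_a/S_se + τ_m/S_su = 56.115/434 + 110.62/986 = 0.12930 + 0.11219 = 0.24149
n_f = 1/0.24149 = 4.141

4.14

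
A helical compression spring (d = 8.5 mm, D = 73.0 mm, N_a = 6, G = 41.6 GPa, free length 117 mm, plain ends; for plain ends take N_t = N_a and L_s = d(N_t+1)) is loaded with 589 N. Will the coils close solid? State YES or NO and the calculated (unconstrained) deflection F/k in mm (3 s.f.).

NO, δ = 50.6 mm

k = Gd⁴/(8D³N_a) = (41.6×10³)(8.5⁴)/(8·73.0³·6) = 11.629 N/mm
N_t = 6; L_s = 8.5·7 = 59.5 mm; δ_solid = L₀ − L_s = 117 − 59.5 = 57.5 mm
δ = F/k = 589/11.629 = 50.647 mm
δ < δ_solid → spring does not go solid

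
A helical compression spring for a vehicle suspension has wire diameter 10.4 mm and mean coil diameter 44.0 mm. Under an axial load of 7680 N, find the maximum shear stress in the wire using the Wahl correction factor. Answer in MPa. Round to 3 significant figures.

1050 MPa

Spring index C = D/d = 44.0/10.4 = 4.2308
K_W = (4C−1)/(4C−4) + 0.615/C = 15.923/12.923 + 0.1454 = 1.3775
τ₀ = 8FD/(πd³) = 8·7680·44.0/(π·10.4³) = 2.70336e+06/3533.9 = 764.99 MPa
τ_max = K·τ₀ = 1.3775 × 764.99 = 1053.8 MPa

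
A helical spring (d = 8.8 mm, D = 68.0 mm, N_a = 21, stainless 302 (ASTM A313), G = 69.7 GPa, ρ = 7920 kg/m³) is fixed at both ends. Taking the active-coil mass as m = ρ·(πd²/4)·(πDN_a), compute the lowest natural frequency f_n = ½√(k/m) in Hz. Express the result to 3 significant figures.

k = Gd⁴/(8D³N_a) = (69.7×10³)(8.8⁴)/(8·68.0³·21) = 7.9128 N/mm = 7912.8 N/m
Wire length L = πDN_a = π·68.0·21 = 4486.2 mm
m = ρ·(πd²/4)·L = 7920 × 60.821×10⁻⁶ m² × 4.4862 m = 2.161 kg
f_n = ½√(k/m) = 0.5·√(7912.8/2.161) = 0.5·√(3661.6) = 30.256 Hz

30.3 Hz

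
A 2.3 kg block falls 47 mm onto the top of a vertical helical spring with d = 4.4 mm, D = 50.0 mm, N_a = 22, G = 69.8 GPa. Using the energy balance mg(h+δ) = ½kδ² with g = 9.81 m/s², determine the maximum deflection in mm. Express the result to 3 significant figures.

65.3 mm

k = Gd⁴/(8D³N_a) = (69.8×10³)(4.4⁴)/(8·50.0³·22) = 1.1892 N/mm
W = mg = 2.3 × 9.81 = 22.563 N
½kδ² − Wδ − Wh = 0 → δ = (W + √(W² + 2kWh))/k
δ = (22.563 + √(509.09 + 2522.13))/1.1892 = (22.563 + 55.057)/1.1892 = 65.272 mm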